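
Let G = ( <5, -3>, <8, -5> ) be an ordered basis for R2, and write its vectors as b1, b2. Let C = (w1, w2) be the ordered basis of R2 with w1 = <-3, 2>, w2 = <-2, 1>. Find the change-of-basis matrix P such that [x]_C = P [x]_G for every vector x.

Let M have columns bj and N have columns wj. Then for every x, N [x]_C = x = M [x]_G, so P = N^(-1) M.
Since det N = 1, N^(-1) has integer entries; multiplying gives P = [[-1, -2], [-1, -1]].

[[-1, -2], [-1, -1]]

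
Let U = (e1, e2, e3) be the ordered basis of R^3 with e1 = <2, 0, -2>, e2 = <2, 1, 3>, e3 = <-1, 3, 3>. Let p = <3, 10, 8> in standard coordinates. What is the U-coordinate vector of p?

Write p = c_1 e1 + ... + c_3 e3 and solve for the c_i.
Gaussian elimination on [M | p] yields c = (2, 1, 3).
Check: 2e1 + e2 + 3e3 = <3, 10, 8>.

<2, 1, 3>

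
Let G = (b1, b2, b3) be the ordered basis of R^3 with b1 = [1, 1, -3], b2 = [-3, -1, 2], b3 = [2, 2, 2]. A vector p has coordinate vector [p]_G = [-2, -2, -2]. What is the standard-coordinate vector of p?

[0, -4, -2]

By definition p = -2b1 - 2b2 - 2b3.
Summing componentwise gives [0, -4, -2].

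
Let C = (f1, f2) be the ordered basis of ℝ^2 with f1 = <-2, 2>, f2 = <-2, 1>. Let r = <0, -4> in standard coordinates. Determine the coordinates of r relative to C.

<-4, 4>

We seek scalars with c_1 f1 + c_2 f2 = r; equivalently solve M c = r where the columns of M are f1, f2.
System: -2c_1 - 2c_2 = 0, 2c_1 + c_2 = -4; solving gives c_1 = -4, c_2 = 4.
Check: -4f1 + 4f2 = <0, -4>.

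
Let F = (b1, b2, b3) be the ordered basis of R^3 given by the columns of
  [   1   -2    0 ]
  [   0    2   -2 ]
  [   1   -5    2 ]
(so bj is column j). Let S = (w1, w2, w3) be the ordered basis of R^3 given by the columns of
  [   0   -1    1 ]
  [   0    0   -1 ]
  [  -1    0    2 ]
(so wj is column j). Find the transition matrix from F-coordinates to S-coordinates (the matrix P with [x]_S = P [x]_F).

[[-1, 1, 2], [-1, 0, 2], [0, -2, 2]]

Column j of P is [bj]_S, since P maps F-coordinates to S-coordinates.
Expressing b1 in S: b1 = -w1 - w2 + 0·w3, so column 1 of P is [-1, -1, 0].
Doing the same for each bj gives P = [[-1, 1, 2], [-1, 0, 2], [0, -2, 2]].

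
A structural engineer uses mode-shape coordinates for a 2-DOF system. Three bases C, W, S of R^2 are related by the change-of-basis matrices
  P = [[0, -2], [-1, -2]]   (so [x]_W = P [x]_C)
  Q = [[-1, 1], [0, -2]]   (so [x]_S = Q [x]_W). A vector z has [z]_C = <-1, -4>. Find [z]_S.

Apply P to get W-coordinates <8, 9>, then Q to get S-coordinates.
The result is [z]_S = <1, -18>.

<1, -18>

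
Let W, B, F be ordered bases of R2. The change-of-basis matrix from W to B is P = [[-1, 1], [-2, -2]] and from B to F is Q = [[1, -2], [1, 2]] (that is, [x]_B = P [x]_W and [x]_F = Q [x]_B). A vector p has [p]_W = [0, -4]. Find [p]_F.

Apply P to get B-coordinates [-4, 8], then Q to get F-coordinates.
The result is [p]_F = [-20, 12].

[-20, 12]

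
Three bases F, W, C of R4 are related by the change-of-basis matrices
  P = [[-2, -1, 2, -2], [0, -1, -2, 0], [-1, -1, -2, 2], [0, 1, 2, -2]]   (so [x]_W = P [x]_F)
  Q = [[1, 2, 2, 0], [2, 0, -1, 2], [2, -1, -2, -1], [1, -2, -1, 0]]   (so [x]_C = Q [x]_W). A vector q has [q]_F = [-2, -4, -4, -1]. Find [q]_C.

[50, -28, -22, -34]

Composing the changes, [q]_C = Q P [q]_F.
Q P = [[-4, -5, -6, 2], [-3, 1, 10, -10], [-2, 0, 8, -6], [-1, 2, 8, -4]]; applying this to [-2, -4, -4, -1] gives [50, -28, -22, -34].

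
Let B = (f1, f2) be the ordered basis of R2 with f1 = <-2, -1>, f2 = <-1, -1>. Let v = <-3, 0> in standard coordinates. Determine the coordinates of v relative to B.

<3, -3>

We seek scalars with c_1 f1 + c_2 f2 = v; equivalently solve M c = v where the columns of M are f1, f2.
System: -2c_1 - c_2 = -3, -c_1 - c_2 = 0; solving gives c_1 = 3, c_2 = -3.
Check: 3f1 - 3f2 = <-3, 0>.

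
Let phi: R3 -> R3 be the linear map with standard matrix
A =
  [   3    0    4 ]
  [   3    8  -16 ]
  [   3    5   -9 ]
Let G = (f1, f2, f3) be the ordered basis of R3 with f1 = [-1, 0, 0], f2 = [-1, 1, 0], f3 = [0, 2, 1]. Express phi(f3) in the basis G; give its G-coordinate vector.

[-2, -2, 1]

Column 3 of [phi]_G is the G-coordinate vector of phi(f3).
In standard coordinates phi(f3) = A f3 = [4, 0, 1].
Converting to G: [4, 0, 1] = -2f1 - 2f2 + f3, so the coordinate vector is [-2, -2, 1].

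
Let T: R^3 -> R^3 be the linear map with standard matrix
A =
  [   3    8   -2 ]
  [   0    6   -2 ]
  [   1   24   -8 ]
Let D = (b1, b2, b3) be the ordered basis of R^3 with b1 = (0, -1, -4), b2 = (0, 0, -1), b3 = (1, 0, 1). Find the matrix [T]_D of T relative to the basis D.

[[-2, -2, 2], [0, 2, 0], [0, 2, 1]]

The j-th column of [T]_D is [T(bj)]_D.
T(b1) = A b1 = (0, 2, 8) = -2b1 + 0·b2 + 0·b3, so column 1 is (-2, 0, 0).
Repeating for b2, b3 and assembling the columns gives [[-2, -2, 2], [0, 2, 0], [0, 2, 1]].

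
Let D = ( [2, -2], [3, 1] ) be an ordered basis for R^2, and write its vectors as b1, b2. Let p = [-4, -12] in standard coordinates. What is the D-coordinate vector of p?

We seek scalars with c_1 b1 + c_2 b2 = p; equivalently solve M c = p where the columns of M are b1, b2.
System: 2c_1 + 3c_2 = -4, -2c_1 + c_2 = -12; solving gives c_1 = 4, c_2 = -4.
Check: 4b1 - 4b2 = [-4, -12].

[4, -4]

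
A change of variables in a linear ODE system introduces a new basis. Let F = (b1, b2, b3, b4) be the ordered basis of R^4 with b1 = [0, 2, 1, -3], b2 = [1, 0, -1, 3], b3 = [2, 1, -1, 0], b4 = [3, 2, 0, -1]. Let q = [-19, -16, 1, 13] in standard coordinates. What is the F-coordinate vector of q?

[-2, 1, -4, -4]

We seek scalars with c_1 b1 + ... + c_4 b4 = q; equivalently solve M c = q where the columns of M are b1, ..., b4.
Gaussian elimination on [M | q] yields c = (-2, 1, -4, -4).
Check: -2b1 + b2 - 4b3 - 4b4 = [-19, -16, 1, 13].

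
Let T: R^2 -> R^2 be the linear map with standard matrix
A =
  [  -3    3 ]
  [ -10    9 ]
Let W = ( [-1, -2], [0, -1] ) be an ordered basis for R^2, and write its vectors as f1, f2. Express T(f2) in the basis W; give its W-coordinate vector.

[3, 3]

Column 2 of [T]_W is the W-coordinate vector of T(f2).
In standard coordinates T(f2) = A f2 = [-3, -9].
Converting to W: [-3, -9] = 3f1 + 3f2, so the coordinate vector is [3, 3].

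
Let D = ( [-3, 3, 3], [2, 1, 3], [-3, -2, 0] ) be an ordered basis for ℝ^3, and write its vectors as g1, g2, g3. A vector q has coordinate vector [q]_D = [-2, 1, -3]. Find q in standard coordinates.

[17, 1, -3]

The coordinates say q = -2g1 + g2 - 3g3; adding the scaled basis vectors gives [17, 1, -3].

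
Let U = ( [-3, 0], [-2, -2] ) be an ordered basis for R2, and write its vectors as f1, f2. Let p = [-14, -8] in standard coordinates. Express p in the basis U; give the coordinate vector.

We seek scalars with c_1 f1 + c_2 f2 = p; equivalently solve M c = p where the columns of M are f1, f2.
System: -3c_1 - 2c_2 = -14, 0c_1 - 2c_2 = -8; solving gives c_1 = 2, c_2 = 4.
Check: 2f1 + 4f2 = [-14, -8].

[2, 4]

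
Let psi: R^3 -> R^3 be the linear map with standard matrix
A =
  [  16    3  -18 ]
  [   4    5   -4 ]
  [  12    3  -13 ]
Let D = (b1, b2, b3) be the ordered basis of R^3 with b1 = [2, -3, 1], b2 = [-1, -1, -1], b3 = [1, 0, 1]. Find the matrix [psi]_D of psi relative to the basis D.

[[3, 1, -1], [2, 2, 3], [1, -1, 3]]

The j-th column of [psi]_D is [psi(bj)]_D.
psi(b1) = A b1 = [5, -11, 2] = 3b1 + 2b2 + b3, so column 1 is [3, 2, 1].
Repeating for b2, b3 and assembling the columns gives [[3, 1, -1], [2, 2, 3], [1, -1, 3]].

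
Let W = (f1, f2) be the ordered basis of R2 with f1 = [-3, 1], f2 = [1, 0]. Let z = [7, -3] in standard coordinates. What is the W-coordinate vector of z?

Write z = c_1 f1 + c_2 f2 and solve for the c_i.
System: -3c_1 + c_2 = 7, c_1 + 0c_2 = -3; solving gives c_1 = -3, c_2 = -2.
Check: -3f1 - 2f2 = [7, -3].

[-3, -2]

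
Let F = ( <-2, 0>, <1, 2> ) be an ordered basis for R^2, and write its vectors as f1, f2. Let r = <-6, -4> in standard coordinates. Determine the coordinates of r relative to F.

<2, -2>

[r]_F is the unique c with M c = r, where M has columns f1, f2.
System: -2c_1 + c_2 = -6, 0c_1 + 2c_2 = -4; solving gives c_1 = 2, c_2 = -2.
Check: 2f1 - 2f2 = <-6, -4>.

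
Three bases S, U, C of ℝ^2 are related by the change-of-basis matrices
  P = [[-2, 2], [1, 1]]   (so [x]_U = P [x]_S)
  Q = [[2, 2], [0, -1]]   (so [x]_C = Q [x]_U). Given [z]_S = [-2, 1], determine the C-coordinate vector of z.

Composing the changes, [z]_C = Q P [z]_S.
Q P = [[-2, 6], [-1, -1]]; applying this to [-2, 1] gives [10, 1].

[10, 1]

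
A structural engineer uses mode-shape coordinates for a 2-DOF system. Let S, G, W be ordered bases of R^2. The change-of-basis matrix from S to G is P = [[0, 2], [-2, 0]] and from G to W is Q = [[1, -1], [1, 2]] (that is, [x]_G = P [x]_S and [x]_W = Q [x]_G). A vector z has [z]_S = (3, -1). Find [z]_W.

(4, -14)

Apply P to get G-coordinates (-2, -6), then Q to get W-coordinates.
The result is [z]_W = (4, -14).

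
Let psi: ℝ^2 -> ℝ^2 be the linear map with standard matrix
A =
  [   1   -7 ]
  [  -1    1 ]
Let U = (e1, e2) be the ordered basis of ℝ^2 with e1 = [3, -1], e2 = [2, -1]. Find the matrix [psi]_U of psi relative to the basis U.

[[2, 3], [2, 0]]

With P the matrix whose columns are e1, e2, [psi]_U = P^(-1) A P.
Column by column: psi(e1) = A e1 = [10, -4]; its U-coordinates [2, 2] give column 1.
Continuing for each basis vector yields [psi]_U = [[2, 3], [2, 0]].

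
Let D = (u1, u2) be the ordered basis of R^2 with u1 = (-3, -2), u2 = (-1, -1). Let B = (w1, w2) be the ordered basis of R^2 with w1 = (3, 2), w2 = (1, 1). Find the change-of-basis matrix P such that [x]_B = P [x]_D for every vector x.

[[-1, 0], [0, -1]]

Take x = uj: its D-coordinates are the j-th standard unit vector, so P e_j — column j of P — equals [uj]_B.
u1 = -w1 + 0·w2, giving column 1 = (-1, 0); repeating for each j gives P = [[-1, 0], [0, -1]].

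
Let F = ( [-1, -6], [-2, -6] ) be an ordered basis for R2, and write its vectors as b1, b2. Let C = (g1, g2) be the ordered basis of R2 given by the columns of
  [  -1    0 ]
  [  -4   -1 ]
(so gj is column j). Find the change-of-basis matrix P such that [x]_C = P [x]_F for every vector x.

Let M have columns bj and N have columns gj. Then for every x, N [x]_C = x = M [x]_F, so P = N^(-1) M.
Since det N = 1, N^(-1) has integer entries; multiplying gives P = [[1, 2], [2, -2]].

[[1, 2], [2, -2]]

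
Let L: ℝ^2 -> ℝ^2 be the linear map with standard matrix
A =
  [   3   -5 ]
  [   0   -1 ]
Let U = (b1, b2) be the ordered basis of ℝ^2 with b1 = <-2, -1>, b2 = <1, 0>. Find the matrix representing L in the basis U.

Let P have columns b1, b2. Then [L]_U = P^(-1) A P.
Here det P = 1, so P^(-1) is integer; computing A P first and then P^(-1)(A P) gives [[-1, 0], [-3, 3]].

[[-1, 0], [-3, 3]]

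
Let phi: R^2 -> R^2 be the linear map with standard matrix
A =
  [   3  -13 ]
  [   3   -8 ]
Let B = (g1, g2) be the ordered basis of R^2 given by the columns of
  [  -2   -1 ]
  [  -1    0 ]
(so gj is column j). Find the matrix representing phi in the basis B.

[[-2, 3], [-3, -3]]

With P the matrix whose columns are g1, g2, [phi]_B = P^(-1) A P.
Column by column: phi(g1) = A g1 = [7, 2]; its B-coordinates [-2, -3] give column 1.
Continuing for each basis vector yields [phi]_B = [[-2, 3], [-3, -3]].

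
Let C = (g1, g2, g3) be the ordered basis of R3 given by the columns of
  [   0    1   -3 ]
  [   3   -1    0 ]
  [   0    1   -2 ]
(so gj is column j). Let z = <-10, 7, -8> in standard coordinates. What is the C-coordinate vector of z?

We seek scalars with c_1 g1 + ... + c_3 g3 = z; equivalently solve M c = z where the columns of M are g1, ..., g3.
Gaussian elimination on [M | z] yields c = (1, -4, 2).
Check: g1 - 4g2 + 2g3 = <-10, 7, -8>.

<1, -4, 2>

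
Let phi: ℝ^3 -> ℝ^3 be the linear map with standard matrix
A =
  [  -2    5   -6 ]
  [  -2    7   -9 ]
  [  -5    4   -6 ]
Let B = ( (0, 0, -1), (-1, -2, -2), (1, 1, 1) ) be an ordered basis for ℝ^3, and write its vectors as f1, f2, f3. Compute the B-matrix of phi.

The j-th column of [phi]_B is [phi(fj)]_B.
phi(f1) = A f1 = (6, 9, 6) = 3f1 - 3f2 + 3f3, so column 1 is (3, -3, 3).
Repeating for f2, f3 and assembling the columns gives [[3, -3, 3], [-3, -2, 1], [3, 2, -2]].

[[3, -3, 3], [-3, -2, 1], [3, 2, -2]]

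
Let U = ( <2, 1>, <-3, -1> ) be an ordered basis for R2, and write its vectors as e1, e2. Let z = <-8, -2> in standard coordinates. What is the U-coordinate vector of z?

We seek scalars with c_1 e1 + c_2 e2 = z; equivalently solve M c = z where the columns of M are e1, e2.
System: 2c_1 - 3c_2 = -8, c_1 - c_2 = -2; solving gives c_1 = 2, c_2 = 4.
Check: 2e1 + 4e2 = <-8, -2>.

<2, 4>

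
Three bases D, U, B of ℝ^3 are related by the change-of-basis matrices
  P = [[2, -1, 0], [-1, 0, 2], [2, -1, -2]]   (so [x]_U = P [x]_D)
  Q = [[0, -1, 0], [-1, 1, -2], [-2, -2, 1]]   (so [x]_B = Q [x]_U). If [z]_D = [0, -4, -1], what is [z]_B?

Apply P to get U-coordinates [4, -2, 6], then Q to get B-coordinates.
The result is [z]_B = [2, -18, 2].

[2, -18, 2]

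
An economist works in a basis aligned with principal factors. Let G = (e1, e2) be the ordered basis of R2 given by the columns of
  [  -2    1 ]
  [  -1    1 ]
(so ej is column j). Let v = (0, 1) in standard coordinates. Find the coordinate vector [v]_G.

(1, 2)

Write v = c_1 e1 + c_2 e2 and solve for the c_i.
System: -2c_1 + c_2 = 0, -c_1 + c_2 = 1; solving gives c_1 = 1, c_2 = 2.
Check: e1 + 2e2 = (0, 1).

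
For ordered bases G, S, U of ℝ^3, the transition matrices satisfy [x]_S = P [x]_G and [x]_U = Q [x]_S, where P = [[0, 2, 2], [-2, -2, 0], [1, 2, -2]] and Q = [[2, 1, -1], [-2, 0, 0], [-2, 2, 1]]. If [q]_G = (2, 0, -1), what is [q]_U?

(-12, 4, 0)

Composing the changes, [q]_U = Q P [q]_G.
Q P = [[-3, 0, 6], [0, -4, -4], [-3, -6, -6]]; applying this to (2, 0, -1) gives (-12, 4, 0).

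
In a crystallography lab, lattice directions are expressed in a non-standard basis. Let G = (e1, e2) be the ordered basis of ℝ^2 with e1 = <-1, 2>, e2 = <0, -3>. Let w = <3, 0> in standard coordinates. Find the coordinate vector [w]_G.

<-3, -2>

We seek scalars with c_1 e1 + c_2 e2 = w; equivalently solve M c = w where the columns of M are e1, e2.
System: -c_1 + 0c_2 = 3, 2c_1 - 3c_2 = 0; solving gives c_1 = -3, c_2 = -2.
Check: -3e1 - 2e2 = <3, 0>.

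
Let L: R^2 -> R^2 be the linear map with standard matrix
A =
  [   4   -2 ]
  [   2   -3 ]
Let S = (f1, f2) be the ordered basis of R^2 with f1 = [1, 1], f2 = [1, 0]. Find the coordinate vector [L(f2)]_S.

[2, 2]

Column 2 of [L]_S is the S-coordinate vector of L(f2).
In standard coordinates L(f2) = A f2 = [4, 2].
Converting to S: [4, 2] = 2f1 + 2f2, so the coordinate vector is [2, 2].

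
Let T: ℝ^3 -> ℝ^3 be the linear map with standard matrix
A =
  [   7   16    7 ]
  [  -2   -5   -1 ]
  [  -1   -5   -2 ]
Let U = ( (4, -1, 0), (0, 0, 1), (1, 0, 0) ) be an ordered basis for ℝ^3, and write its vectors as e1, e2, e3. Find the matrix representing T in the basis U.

Let P have columns e1, ..., e3. Then [T]_U = P^(-1) A P.
Here det P = -1, so P^(-1) is integer; computing A P first and then P^(-1)(A P) gives [[3, 1, 2], [1, -2, -1], [0, 3, -1]].

[[3, 1, 2], [1, -2, -1], [0, 3, -1]]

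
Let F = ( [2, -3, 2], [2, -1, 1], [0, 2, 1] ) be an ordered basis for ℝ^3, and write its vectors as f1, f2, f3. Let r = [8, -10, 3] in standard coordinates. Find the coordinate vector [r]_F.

Write r = c_1 f1 + ... + c_3 f3 and solve for the c_i.
Gaussian elimination on [M | r] yields c = (1, 3, -2).
Check: f1 + 3f2 - 2f3 = [8, -10, 3].

[1, 3, -2]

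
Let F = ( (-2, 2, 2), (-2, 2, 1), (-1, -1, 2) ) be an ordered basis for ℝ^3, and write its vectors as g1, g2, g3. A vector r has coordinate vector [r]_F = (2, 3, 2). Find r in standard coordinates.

By definition r = 2g1 + 3g2 + 2g3.
Summing componentwise gives (-12, 8, 11).

(-12, 8, 11)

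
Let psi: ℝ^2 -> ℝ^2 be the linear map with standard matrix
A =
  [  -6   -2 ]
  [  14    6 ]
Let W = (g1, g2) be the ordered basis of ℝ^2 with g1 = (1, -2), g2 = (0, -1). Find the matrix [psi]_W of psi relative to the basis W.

[[-2, 2], [2, 2]]

Let P have columns g1, g2. Then [psi]_W = P^(-1) A P.
Here det P = -1, so P^(-1) is integer; computing A P first and then P^(-1)(A P) gives [[-2, 2], [2, 2]].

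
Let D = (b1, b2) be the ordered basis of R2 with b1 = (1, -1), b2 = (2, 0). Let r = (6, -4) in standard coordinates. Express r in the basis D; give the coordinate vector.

(4, 1)

[r]_D is the unique c with M c = r, where M has columns b1, b2.
System: c_1 + 2c_2 = 6, -c_1 + 0c_2 = -4; solving gives c_1 = 4, c_2 = 1.
Check: 4b1 + b2 = (6, -4).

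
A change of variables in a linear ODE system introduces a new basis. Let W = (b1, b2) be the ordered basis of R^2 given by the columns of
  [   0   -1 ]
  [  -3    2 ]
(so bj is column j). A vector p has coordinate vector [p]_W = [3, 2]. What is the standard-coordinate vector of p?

By definition p = 3b1 + 2b2.
Summing componentwise gives [-2, -5].

[-2, -5]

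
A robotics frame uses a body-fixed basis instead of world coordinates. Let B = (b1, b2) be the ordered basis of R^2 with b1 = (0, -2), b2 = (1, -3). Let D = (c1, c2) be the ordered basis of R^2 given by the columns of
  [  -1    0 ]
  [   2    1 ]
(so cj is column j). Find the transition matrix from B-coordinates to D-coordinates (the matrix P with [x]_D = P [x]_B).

[[0, -1], [-2, -1]]

Column j of P is [bj]_D, since P maps B-coordinates to D-coordinates.
Expressing b1 in D: b1 = 0·c1 - 2c2, so column 1 of P is (0, -2).
Doing the same for each bj gives P = [[0, -1], [-2, -1]].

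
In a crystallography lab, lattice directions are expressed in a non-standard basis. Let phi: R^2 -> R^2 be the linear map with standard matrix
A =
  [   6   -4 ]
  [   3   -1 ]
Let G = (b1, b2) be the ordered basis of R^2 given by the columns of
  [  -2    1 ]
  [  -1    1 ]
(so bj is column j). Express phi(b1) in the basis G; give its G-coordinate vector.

[3, -2]

Compute phi(b1) = A b1 = [-8, -5] in standard coordinates.
Then write this in G-coordinates: solve for y in y_1 b1 + y_2 b2 = [-8, -5].
This gives y = [3, -2], which is column 1 of [phi]_G.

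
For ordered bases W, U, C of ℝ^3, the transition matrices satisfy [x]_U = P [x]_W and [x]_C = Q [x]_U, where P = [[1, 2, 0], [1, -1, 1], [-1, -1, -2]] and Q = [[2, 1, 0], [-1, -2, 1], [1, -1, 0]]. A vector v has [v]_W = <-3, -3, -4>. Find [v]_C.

First [v]_U = P [v]_W = <-9, -4, 14>.
Then [v]_C = Q [v]_U = <-22, 31, -5>.

<-22, 31, -5>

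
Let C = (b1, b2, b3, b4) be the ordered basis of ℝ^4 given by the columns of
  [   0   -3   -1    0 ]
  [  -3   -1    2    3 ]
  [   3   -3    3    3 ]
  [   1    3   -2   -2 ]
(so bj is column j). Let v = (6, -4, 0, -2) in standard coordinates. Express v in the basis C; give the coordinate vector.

We seek scalars with c_1 b1 + ... + c_4 b4 = v; equivalently solve M c = v where the columns of M are b1, ..., b4.
Gaussian elimination on [M | v] yields c = (0, -2, 0, -2).
Check: 0·b1 - 2b2 + 0·b3 - 2b4 = (6, -4, 0, -2).

(0, -2, 0, -2)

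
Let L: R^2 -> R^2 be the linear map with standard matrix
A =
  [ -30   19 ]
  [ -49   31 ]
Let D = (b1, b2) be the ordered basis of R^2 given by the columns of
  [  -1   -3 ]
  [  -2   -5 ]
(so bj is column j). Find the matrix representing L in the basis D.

[[-1, -1], [3, 2]]

Let P have columns b1, b2. Then [L]_D = P^(-1) A P.
Here det P = -1, so P^(-1) is integer; computing A P first and then P^(-1)(A P) gives [[-1, -1], [3, 2]].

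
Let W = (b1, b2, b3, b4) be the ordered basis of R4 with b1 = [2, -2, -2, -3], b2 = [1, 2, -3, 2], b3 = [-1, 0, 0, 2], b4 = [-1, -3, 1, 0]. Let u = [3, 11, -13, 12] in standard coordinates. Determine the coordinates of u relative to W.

[0, 4, 2, -1]

We seek scalars with c_1 b1 + ... + c_4 b4 = u; equivalently solve M c = u where the columns of M are b1, ..., b4.
Row-reducing the augmented matrix [M | u] gives c = (0, 4, 2, -1).
Check: 0·b1 + 4b2 + 2b3 - b4 = [3, 11, -13, 12].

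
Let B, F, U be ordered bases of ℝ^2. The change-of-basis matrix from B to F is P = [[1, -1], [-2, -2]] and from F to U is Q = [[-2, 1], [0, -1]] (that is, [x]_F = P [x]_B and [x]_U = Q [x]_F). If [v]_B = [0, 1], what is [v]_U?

[0, 2]

First [v]_F = P [v]_B = [-1, -2].
Then [v]_U = Q [v]_F = [0, 2].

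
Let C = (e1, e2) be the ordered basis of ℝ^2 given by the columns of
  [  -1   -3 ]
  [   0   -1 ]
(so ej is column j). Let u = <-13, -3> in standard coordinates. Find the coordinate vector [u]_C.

We seek scalars with c_1 e1 + c_2 e2 = u; equivalently solve M c = u where the columns of M are e1, e2.
System: -c_1 - 3c_2 = -13, 0c_1 - c_2 = -3; solving gives c_1 = 4, c_2 = 3.
Check: 4e1 + 3e2 = <-13, -3>.

<4, 3>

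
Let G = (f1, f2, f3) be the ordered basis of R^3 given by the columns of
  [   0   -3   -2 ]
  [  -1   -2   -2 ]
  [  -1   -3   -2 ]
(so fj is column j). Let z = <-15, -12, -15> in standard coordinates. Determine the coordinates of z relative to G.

<0, 3, 3>

[z]_G is the unique c with M c = z, where M has columns f1, ..., f3.
Solving this 3x3 system gives c = (0, 3, 3).
Check: 0·f1 + 3f2 + 3f3 = <-15, -12, -15>.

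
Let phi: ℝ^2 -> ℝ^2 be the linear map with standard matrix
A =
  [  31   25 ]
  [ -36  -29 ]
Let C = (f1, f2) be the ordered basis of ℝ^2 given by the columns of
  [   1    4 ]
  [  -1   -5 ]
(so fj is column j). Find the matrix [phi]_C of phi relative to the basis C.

With P the matrix whose columns are f1, f2, [phi]_C = P^(-1) A P.
Column by column: phi(f1) = A f1 = (6, -7); its C-coordinates (2, 1) give column 1.
Continuing for each basis vector yields [phi]_C = [[2, -1], [1, 0]].

[[2, -1], [1, 0]]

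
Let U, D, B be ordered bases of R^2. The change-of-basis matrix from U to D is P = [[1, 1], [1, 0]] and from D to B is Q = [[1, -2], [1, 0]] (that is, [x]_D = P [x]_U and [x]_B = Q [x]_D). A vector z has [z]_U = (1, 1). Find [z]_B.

(0, 2)

Apply P to get D-coordinates (2, 1), then Q to get B-coordinates.
The result is [z]_B = (0, 2).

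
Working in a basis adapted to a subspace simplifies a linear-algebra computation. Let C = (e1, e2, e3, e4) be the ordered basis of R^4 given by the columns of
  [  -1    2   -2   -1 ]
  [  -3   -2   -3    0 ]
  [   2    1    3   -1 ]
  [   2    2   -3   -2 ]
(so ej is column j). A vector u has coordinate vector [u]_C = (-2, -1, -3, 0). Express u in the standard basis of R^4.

By definition u = -2e1 - e2 - 3e3 + 0·e4.
Summing componentwise gives (6, 17, -14, 3).

(6, 17, -14, 3)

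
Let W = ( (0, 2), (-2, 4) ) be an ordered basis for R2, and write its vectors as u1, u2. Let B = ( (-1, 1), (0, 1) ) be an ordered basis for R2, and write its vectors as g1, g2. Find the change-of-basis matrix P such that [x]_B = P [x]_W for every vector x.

Let M have columns uj and N have columns gj. Then for every x, N [x]_B = x = M [x]_W, so P = N^(-1) M.
Since det N = -1, N^(-1) has integer entries; multiplying gives P = [[0, 2], [2, 2]].

[[0, 2], [2, 2]]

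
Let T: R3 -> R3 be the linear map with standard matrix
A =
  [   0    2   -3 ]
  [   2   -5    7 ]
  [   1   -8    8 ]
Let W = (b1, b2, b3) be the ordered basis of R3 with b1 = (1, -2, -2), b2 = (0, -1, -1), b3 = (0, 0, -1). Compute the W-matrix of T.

[[2, 1, 3], [-2, 0, 1], [-3, -2, 1]]

The j-th column of [T]_W is [T(bj)]_W.
T(b1) = A b1 = (2, -2, 1) = 2b1 - 2b2 - 3b3, so column 1 is (2, -2, -3).
Repeating for b2, b3 and assembling the columns gives [[2, 1, 3], [-2, 0, 1], [-3, -2, 1]].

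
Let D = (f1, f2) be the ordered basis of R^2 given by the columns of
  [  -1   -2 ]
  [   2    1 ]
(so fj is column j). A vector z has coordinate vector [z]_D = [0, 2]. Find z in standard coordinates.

z = M [z]_D, where M has columns f1, f2.
Carrying out the matrix-vector product, z = [-4, 2].

[-4, 2]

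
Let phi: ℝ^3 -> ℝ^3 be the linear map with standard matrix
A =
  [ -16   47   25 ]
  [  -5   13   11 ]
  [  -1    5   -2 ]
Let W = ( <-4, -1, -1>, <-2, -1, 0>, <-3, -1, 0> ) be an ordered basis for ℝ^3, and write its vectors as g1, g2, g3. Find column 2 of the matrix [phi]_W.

Compute phi(g2) = A g2 = <-15, -3, -3> in standard coordinates.
Then write this in W-coordinates: solve for y in y_1 g1 + ... + y_3 g3 = <-15, -3, -3>.
This gives y = <3, -3, 3>, which is column 2 of [phi]_W.

<3, -3, 3>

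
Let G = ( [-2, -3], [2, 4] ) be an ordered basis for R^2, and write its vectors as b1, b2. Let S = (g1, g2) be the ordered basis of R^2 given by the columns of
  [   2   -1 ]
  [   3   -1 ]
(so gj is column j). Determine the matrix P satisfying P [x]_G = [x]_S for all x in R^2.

Column j of P is [bj]_S, since P maps G-coordinates to S-coordinates.
Expressing b1 in S: b1 = -g1 + 0·g2, so column 1 of P is [-1, 0].
Doing the same for each bj gives P = [[-1, 2], [0, 2]].

[[-1, 2], [0, 2]]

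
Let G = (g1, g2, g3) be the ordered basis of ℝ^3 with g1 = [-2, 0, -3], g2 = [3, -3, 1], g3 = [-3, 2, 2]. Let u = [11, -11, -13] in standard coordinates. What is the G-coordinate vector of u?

Write u = c_1 g1 + ... + c_3 g3 and solve for the c_i.
Row-reducing the augmented matrix [M | u] gives c = (2, 1, -4).
Check: 2g1 + g2 - 4g3 = [11, -11, -13].

[2, 1, -4]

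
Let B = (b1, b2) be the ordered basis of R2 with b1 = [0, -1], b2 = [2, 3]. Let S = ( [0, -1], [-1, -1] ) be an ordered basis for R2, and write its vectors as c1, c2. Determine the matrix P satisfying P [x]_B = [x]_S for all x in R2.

Take x = bj: its B-coordinates are the j-th standard unit vector, so P e_j — column j of P — equals [bj]_S.
b1 = c1 + 0·c2, giving column 1 = [1, 0]; repeating for each j gives P = [[1, -1], [0, -2]].

[[1, -1], [0, -2]]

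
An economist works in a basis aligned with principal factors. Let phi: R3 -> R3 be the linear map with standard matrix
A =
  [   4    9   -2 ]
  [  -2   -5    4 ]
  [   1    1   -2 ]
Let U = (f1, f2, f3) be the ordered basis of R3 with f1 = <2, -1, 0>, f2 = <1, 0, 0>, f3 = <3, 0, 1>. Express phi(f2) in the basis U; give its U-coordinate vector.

Compute phi(f2) = A f2 = <4, -2, 1> in standard coordinates.
Then write this in U-coordinates: solve for y in y_1 f1 + ... + y_3 f3 = <4, -2, 1>.
This gives y = <2, -3, 1>, which is column 2 of [phi]_U.

<2, -3, 1>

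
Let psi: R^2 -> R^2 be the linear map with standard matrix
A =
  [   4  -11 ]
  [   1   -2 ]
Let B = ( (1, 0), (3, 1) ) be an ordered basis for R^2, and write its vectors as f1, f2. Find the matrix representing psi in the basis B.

[[1, -2], [1, 1]]

With P the matrix whose columns are f1, f2, [psi]_B = P^(-1) A P.
Column by column: psi(f1) = A f1 = (4, 1); its B-coordinates (1, 1) give column 1.
Continuing for each basis vector yields [psi]_B = [[1, -2], [1, 1]].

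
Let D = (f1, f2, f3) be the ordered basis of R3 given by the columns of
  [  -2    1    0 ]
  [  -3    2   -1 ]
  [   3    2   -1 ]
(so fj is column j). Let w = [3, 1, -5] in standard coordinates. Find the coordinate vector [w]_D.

[-1, 1, 4]

We seek scalars with c_1 f1 + ... + c_3 f3 = w; equivalently solve M c = w where the columns of M are f1, ..., f3.
Solving this 3x3 system gives c = (-1, 1, 4).
Check: -f1 + f2 + 4f3 = [3, 1, -5].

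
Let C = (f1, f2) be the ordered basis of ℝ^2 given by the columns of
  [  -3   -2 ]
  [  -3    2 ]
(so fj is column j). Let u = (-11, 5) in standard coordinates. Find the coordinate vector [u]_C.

We seek scalars with c_1 f1 + c_2 f2 = u; equivalently solve M c = u where the columns of M are f1, f2.
System: -3c_1 - 2c_2 = -11, -3c_1 + 2c_2 = 5; solving gives c_1 = 1, c_2 = 4.
Check: f1 + 4f2 = (-11, 5).

(1, 4)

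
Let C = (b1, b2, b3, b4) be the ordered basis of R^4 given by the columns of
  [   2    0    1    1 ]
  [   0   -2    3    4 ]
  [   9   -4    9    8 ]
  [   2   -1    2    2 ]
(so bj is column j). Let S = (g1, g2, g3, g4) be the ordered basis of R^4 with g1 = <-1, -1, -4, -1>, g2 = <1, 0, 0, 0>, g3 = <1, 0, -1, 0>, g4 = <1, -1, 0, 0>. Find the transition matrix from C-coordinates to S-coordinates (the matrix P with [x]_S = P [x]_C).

[[-2, 1, -2, -2], [-1, 0, 1, 1], [-1, 0, -1, 0], [2, 1, -1, -2]]

Let M have columns bj and N have columns gj. Then for every x, N [x]_S = x = M [x]_C, so P = N^(-1) M.
Since det N = -1, N^(-1) has integer entries; multiplying gives P = [[-2, 1, -2, -2], [-1, 0, 1, 1], [-1, 0, -1, 0], [2, 1, -1, -2]].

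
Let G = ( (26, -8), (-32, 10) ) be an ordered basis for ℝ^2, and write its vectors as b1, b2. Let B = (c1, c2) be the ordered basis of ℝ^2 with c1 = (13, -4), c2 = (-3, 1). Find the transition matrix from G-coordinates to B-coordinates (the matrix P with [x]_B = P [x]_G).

Column j of P is [bj]_B, since P maps G-coordinates to B-coordinates.
Expressing b1 in B: b1 = 2c1 + 0·c2, so column 1 of P is (2, 0).
Doing the same for each bj gives P = [[2, -2], [0, 2]].

[[2, -2], [0, 2]]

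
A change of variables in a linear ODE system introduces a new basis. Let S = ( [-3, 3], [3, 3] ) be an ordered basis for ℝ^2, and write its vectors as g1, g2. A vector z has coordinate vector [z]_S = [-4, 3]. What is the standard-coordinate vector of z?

By definition z = -4g1 + 3g2.
Summing componentwise gives [21, -3].

[21, -3]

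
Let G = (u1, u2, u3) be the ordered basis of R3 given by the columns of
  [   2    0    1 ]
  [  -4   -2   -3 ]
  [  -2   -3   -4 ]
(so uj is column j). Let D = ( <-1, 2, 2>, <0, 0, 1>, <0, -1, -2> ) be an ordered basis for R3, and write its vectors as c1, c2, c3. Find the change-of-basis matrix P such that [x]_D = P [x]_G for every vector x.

Let M have columns uj and N have columns cj. Then for every x, N [x]_D = x = M [x]_G, so P = N^(-1) M.
Since det N = -1, N^(-1) has integer entries; multiplying gives P = [[-2, 0, -1], [2, 1, 0], [0, 2, 1]].

[[-2, 0, -1], [2, 1, 0], [0, 2, 1]]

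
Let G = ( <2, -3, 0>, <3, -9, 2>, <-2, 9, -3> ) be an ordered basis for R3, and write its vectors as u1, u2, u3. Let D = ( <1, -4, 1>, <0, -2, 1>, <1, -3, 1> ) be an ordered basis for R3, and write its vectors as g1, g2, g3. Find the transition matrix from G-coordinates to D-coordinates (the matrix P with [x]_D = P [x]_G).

Column j of P is [uj]_D, since P maps G-coordinates to D-coordinates.
Expressing u1 in D: u1 = g1 - 2g2 + g3, so column 1 of P is <1, -2, 1>.
Doing the same for each uj gives P = [[1, 2, -1], [-2, -1, -1], [1, 1, -1]].

[[1, 2, -1], [-2, -1, -1], [1, 1, -1]]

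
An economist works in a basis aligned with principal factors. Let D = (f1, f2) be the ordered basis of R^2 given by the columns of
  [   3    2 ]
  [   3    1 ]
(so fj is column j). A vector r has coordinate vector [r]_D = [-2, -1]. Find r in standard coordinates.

[-8, -7]

r = M [r]_D, where M has columns f1, f2.
Carrying out the matrix-vector product, r = [-8, -7].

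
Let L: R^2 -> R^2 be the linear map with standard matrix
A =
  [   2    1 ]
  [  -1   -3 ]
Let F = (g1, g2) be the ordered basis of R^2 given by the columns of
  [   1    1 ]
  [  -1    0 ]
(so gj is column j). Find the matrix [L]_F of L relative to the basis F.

[[-2, 1], [3, 1]]

With P the matrix whose columns are g1, g2, [L]_F = P^(-1) A P.
Column by column: L(g1) = A g1 = <1, 2>; its F-coordinates <-2, 3> give column 1.
Continuing for each basis vector yields [L]_F = [[-2, 1], [3, 1]].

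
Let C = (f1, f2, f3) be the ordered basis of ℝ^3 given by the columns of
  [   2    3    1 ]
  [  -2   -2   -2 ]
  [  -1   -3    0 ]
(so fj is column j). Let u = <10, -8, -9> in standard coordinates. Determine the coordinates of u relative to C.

<0, 3, 1>

We seek scalars with c_1 f1 + ... + c_3 f3 = u; equivalently solve M c = u where the columns of M are f1, ..., f3.
Solving this 3x3 system gives c = (0, 3, 1).
Check: 0·f1 + 3f2 + f3 = <10, -8, -9>.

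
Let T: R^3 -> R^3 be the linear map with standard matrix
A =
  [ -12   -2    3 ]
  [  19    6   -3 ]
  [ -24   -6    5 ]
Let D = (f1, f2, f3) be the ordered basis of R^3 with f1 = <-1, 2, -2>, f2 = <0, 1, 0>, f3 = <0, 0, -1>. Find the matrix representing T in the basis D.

Let P have columns f1, ..., f3. Then [T]_D = P^(-1) A P.
Here det P = 1, so P^(-1) is integer; computing A P first and then P^(-1)(A P) gives [[-2, 2, 3], [3, 2, -3], [2, 2, -1]].

[[-2, 2, 3], [3, 2, -3], [2, 2, -1]]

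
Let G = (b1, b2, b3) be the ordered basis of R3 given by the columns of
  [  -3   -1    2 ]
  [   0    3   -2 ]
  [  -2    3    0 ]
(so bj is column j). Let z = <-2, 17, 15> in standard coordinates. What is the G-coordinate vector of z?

We seek scalars with c_1 b1 + ... + c_3 b3 = z; equivalently solve M c = z where the columns of M are b1, ..., b3.
Row-reducing the augmented matrix [M | z] gives c = (-3, 3, -4).
Check: -3b1 + 3b2 - 4b3 = <-2, 17, 15>.

<-3, 3, -4>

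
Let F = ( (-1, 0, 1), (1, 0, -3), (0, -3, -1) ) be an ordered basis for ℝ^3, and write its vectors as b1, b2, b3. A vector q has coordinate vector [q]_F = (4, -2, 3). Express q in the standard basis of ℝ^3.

(-6, -9, 7)

By definition q = 4b1 - 2b2 + 3b3.
Summing componentwise gives (-6, -9, 7).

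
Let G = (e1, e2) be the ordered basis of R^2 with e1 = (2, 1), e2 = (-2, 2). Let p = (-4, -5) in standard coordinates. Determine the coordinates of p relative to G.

Write p = c_1 e1 + c_2 e2 and solve for the c_i.
System: 2c_1 - 2c_2 = -4, c_1 + 2c_2 = -5; solving gives c_1 = -3, c_2 = -1.
Check: -3e1 - e2 = (-4, -5).

(-3, -1)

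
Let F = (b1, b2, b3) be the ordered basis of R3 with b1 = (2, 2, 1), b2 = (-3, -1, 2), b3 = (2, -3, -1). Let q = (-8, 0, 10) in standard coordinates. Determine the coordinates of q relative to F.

(2, 4, 0)

[q]_F is the unique c with M c = q, where M has columns b1, ..., b3.
Gaussian elimination on [M | q] yields c = (2, 4, 0).
Check: 2b1 + 4b2 + 0·b3 = (-8, 0, 10).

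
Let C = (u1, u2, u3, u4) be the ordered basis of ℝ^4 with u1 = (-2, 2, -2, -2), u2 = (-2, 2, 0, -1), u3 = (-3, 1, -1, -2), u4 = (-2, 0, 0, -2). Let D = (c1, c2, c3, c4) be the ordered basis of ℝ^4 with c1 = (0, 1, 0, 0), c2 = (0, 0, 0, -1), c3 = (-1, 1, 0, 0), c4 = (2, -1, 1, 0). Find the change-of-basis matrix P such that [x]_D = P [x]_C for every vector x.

[[2, 0, -1, -2], [2, 1, 2, 2], [-2, 2, 1, 2], [-2, 0, -1, 0]]

Let M have columns uj and N have columns cj. Then for every x, N [x]_D = x = M [x]_C, so P = N^(-1) M.
Since det N = -1, N^(-1) has integer entries; multiplying gives P = [[2, 0, -1, -2], [2, 1, 2, 2], [-2, 2, 1, 2], [-2, 0, -1, 0]].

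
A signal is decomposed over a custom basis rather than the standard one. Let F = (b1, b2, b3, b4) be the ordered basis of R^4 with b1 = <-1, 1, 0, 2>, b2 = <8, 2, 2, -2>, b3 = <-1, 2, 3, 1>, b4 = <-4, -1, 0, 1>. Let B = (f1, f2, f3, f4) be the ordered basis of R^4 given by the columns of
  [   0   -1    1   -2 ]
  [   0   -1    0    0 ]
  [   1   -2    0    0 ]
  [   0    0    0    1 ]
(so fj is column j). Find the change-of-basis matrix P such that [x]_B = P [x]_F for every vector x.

Let M have columns bj and N have columns fj. Then for every x, N [x]_B = x = M [x]_F, so P = N^(-1) M.
Since det N = 1, N^(-1) has integer entries; multiplying gives P = [[-2, -2, -1, 2], [-1, -2, -2, 1], [2, 2, -1, -1], [2, -2, 1, 1]].

[[-2, -2, -1, 2], [-1, -2, -2, 1], [2, 2, -1, -1], [2, -2, 1, 1]]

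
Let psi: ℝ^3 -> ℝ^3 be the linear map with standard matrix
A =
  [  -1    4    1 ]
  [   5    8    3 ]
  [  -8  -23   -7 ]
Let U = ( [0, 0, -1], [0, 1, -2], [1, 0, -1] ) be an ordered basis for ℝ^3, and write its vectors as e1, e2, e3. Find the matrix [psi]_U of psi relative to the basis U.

[[0, 3, -1], [-3, 2, 2], [-1, 2, -2]]

Let P have columns e1, ..., e3. Then [psi]_U = P^(-1) A P.
Here det P = 1, so P^(-1) is integer; computing A P first and then P^(-1)(A P) gives [[0, 3, -1], [-3, 2, 2], [-1, 2, -2]].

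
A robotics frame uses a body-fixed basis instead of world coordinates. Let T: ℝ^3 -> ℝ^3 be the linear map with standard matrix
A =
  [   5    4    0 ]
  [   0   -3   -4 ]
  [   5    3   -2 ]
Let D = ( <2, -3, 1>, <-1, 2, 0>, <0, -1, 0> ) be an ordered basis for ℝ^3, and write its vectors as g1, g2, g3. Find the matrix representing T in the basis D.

[[-1, 1, -3], [0, -1, -2], [-2, 1, 2]]

Let P have columns g1, ..., g3. Then [T]_D = P^(-1) A P.
Here det P = 1, so P^(-1) is integer; computing A P first and then P^(-1)(A P) gives [[-1, 1, -3], [0, -1, -2], [-2, 1, 2]].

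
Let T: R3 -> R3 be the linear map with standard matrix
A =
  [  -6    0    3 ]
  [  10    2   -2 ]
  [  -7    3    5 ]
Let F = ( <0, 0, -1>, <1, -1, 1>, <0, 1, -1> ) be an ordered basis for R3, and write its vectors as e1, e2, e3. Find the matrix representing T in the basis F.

[[3, -1, -2], [-3, -3, -3], [-1, 3, 1]]

Let P have columns e1, ..., e3. Then [T]_F = P^(-1) A P.
Here det P = -1, so P^(-1) is integer; computing A P first and then P^(-1)(A P) gives [[3, -1, -2], [-3, -3, -3], [-1, 3, 1]].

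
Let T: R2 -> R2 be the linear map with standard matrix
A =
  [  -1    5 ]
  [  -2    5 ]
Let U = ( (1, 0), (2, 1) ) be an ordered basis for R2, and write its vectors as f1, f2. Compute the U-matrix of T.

Let P have columns f1, f2. Then [T]_U = P^(-1) A P.
Here det P = 1, so P^(-1) is integer; computing A P first and then P^(-1)(A P) gives [[3, 1], [-2, 1]].

[[3, 1], [-2, 1]]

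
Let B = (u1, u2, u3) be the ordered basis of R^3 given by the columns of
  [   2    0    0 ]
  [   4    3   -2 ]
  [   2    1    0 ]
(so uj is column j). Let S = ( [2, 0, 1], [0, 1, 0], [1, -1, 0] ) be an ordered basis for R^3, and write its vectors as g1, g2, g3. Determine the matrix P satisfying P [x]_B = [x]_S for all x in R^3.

Let M have columns uj and N have columns gj. Then for every x, N [x]_S = x = M [x]_B, so P = N^(-1) M.
Since det N = -1, N^(-1) has integer entries; multiplying gives P = [[2, 1, 0], [2, 1, -2], [-2, -2, 0]].

[[2, 1, 0], [2, 1, -2], [-2, -2, 0]]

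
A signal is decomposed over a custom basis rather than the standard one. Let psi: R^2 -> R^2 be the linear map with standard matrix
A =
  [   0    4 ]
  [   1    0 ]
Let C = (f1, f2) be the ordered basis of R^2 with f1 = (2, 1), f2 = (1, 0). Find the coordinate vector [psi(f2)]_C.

Column 2 of [psi]_C is the C-coordinate vector of psi(f2).
In standard coordinates psi(f2) = A f2 = (0, 1).
Converting to C: (0, 1) = f1 - 2f2, so the coordinate vector is (1, -2).

(1, -2)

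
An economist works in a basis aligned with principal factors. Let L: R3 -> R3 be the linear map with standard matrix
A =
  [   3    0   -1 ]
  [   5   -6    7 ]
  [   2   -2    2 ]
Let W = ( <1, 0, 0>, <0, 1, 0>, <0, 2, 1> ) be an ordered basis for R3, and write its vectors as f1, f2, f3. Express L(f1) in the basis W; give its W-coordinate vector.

Column 1 of [L]_W is the W-coordinate vector of L(f1).
In standard coordinates L(f1) = A f1 = <3, 5, 2>.
Converting to W: <3, 5, 2> = 3f1 + f2 + 2f3, so the coordinate vector is <3, 1, 2>.

<3, 1, 2>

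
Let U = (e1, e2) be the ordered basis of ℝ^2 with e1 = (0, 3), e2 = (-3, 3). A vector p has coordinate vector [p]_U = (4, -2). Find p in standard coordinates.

The coordinates say p = 4e1 - 2e2; adding the scaled basis vectors gives (6, 6).

(6, 6)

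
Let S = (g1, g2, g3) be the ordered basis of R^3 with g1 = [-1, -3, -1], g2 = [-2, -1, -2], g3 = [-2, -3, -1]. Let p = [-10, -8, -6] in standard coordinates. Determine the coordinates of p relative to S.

[-2, 2, 4]

We seek scalars with c_1 g1 + ... + c_3 g3 = p; equivalently solve M c = p where the columns of M are g1, ..., g3.
Row-reducing the augmented matrix [M | p] gives c = (-2, 2, 4).
Check: -2g1 + 2g2 + 4g3 = [-10, -8, -6].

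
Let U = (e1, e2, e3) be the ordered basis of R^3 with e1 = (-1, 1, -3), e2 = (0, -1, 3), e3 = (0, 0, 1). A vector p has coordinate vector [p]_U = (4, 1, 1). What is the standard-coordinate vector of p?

(-4, 3, -8)

The coordinates say p = 4e1 + e2 + e3; adding the scaled basis vectors gives (-4, 3, -8).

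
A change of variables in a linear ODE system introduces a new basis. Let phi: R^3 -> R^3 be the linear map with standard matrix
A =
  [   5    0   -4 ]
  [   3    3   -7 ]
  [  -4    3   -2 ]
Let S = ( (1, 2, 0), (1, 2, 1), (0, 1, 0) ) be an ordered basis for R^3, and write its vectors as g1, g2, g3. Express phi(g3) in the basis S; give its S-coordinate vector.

Column 3 of [phi]_S is the S-coordinate vector of phi(g3).
In standard coordinates phi(g3) = A g3 = (0, 3, 3).
Converting to S: (0, 3, 3) = -3g1 + 3g2 + 3g3, so the coordinate vector is (-3, 3, 3).

(-3, 3, 3)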